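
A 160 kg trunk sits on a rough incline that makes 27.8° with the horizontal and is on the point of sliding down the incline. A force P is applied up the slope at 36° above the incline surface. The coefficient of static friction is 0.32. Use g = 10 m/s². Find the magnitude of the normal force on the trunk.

On the verge of sliding down the incline, friction equals μN and acts up the slope.
Perpendicular: N + P sin 36° = W cos 27.8° = 1415 N.
Along incline: P cos 36° + μN = W sin 27.8° with W sin 27.8° = 746.2 N.
Solving the pair for P and N: P = 472.4 N, N = 1138 N (and f = μN = 364.1 N).

N ≈ 1140 N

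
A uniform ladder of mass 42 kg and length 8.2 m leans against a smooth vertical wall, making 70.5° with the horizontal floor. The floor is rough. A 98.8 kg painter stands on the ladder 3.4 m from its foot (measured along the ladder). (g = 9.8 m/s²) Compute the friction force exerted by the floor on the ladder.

f ≈ 215 N

Torques about the foot: N_wall · 8.2 sin 70.5° = 42×9.8×4.1 cos 70.5° + 98.8×9.8×3.4 cos 70.5° → N_wall = 215.04 N.
ΣF_x = 0: f_floor = N_wall = 215.04 N.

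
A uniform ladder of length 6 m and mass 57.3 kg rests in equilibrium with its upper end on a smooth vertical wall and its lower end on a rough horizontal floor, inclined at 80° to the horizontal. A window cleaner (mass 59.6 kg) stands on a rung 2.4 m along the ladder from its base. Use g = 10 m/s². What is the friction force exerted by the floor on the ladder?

Torques about the foot: N_wall · 6 sin 80° = 57.3×10×3 cos 80° + 59.6×10×2.4 cos 80° → N_wall = 92.554 N.
ΣF_x = 0: f_floor = N_wall = 92.554 N.

f ≈ 92.6 N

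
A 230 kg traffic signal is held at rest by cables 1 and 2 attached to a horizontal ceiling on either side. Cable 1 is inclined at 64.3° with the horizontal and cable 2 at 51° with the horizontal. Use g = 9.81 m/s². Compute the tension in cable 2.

T_2 ≈ 1080 N

Weight W = 230 × 9.81 = 2256 N acts straight down.
Horizontal: T_1 cos 64.3° = T_2 cos 51°  →  T_1 = 1.451 T_2.
Vertical: T_1 sin 64.3° + T_2 sin 51° = 2256.
Substituting the horizontal relation into the vertical equation gives 2.085 T_2 = 2256, so T_2 = 1082 N.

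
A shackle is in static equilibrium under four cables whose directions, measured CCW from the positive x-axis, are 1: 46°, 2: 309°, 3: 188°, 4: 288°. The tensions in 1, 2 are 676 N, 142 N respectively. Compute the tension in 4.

Resolve: ΣF_x = 676 cos 46° + 142 cos 309° + T_3 cos 188° + T_4 cos 288° = 0.
        ΣF_y = 676 sin 46° + 142 sin 309° + T_3 sin 188° + T_4 sin 288° = 0.
The known terms sum to (559, 375.9) N, so -0.9903 T_3 + 0.3090 T_4 = -559 and -0.1392 T_3 − 0.9511 T_4 = -375.9.
Solving simultaneously: T_3 = 657.8 N, T_4 = 299 N.

T_4 ≈ 299 N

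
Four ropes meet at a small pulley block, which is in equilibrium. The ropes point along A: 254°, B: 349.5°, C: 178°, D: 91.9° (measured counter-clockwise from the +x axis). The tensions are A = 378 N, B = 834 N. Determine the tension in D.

Resolve: ΣF_x = 378 cos 254° + 834 cos 349.5° + T_C cos 178° + T_D cos 91.9° = 0.
        ΣF_y = 378 sin 254° + 834 sin 349.5° + T_C sin 178° + T_D sin 91.9° = 0.
The known terms sum to (715.8, -515.3) N, so -0.9994 T_C − 0.0332 T_D = -715.8 and 0.0349 T_C + 0.9995 T_D = 515.3.
Solving simultaneously: T_C = 700 N, T_D = 491.2 N.

T_D ≈ 491 N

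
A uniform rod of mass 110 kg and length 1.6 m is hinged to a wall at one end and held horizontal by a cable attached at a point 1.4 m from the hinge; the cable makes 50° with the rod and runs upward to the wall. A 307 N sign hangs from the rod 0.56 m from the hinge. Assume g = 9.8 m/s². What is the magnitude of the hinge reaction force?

|H| ≈ 895 N

Take torques about the hinge: T sin 50° · 1.4 = 110×9.8×0.8 + 307×0.56 = 1034.3 N·m.
So T = 1034.3 / (0.7660 × 1.4) = 964.43 N.
ΣF_x = 0: H_x = T cos 50° = 619.93 N.
ΣF_y = 0: H_y = (110×9.8 + 307) − T sin 50° = 1385 − 738.8 = 646.2 N.
|H| = √(H_x² + H_y²) = √((619.93)² + (646.2)²) = 895.48 N.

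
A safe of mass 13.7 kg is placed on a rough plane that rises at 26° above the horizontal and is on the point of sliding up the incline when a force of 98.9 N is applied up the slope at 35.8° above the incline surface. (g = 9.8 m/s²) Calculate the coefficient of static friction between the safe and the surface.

On the verge of sliding up the incline, friction is at its maximum μN and acts down the slope.
Perpendicular to incline: N = W cos 26° − P sin 35.8° = 120.7 − 57.85 = 62.82 N.
Along incline: P cos 35.8° − μN = W sin 26° → μ = −(W sin 26° − P cos 35.8°) / N = 0.34.

μ ≈ 0.340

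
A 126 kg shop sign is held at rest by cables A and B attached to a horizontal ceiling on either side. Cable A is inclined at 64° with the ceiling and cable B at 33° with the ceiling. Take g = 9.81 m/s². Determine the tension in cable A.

Weight W = 126 × 9.81 = 1236 N acts straight down.
Horizontal: T_A cos 64° = T_B cos 33°  →  T_B = 0.5227 T_A.
Vertical: T_A sin 64° + T_B sin 33° = 1236.
Substituting the horizontal relation into the vertical equation gives 1.183 T_A = 1236, so T_A = 1044 N.

T_A ≈ 1040 N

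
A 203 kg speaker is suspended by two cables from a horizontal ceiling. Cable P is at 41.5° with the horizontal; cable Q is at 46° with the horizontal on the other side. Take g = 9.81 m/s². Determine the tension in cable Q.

T_Q ≈ 1490 N

Weight W = 203 × 9.81 = 1991 N acts straight down.
Horizontal: T_P cos 41.5° = T_Q cos 46°  →  T_P = 0.9275 T_Q.
Vertical: T_P sin 41.5° + T_Q sin 46° = 1991.
Substituting the horizontal relation into the vertical equation gives 1.334 T_Q = 1991, so T_Q = 1493 N.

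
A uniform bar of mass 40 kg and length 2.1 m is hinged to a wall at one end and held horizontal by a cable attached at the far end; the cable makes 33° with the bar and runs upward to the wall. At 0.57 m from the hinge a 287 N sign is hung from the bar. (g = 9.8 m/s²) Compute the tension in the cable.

T ≈ 503 N

Take torques about the hinge: T sin 33° · 2.1 = 40×9.8×1.05 + 287×0.57 = 575.19 N·m.
So T = 575.19 / (0.5446 × 2.1) = 502.9 N.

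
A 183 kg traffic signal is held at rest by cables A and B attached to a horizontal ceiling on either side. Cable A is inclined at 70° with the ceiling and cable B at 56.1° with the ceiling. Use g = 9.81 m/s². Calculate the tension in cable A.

Weight W = 183 × 9.81 = 1795 N acts straight down.
Horizontal: T_A cos 70° = T_B cos 56.1°  →  T_B = 0.6132 T_A.
Vertical: T_A sin 70° + T_B sin 56.1° = 1795.
Substituting the horizontal relation into the vertical equation gives 1.449 T_A = 1795, so T_A = 1239 N.

T_A ≈ 1240 N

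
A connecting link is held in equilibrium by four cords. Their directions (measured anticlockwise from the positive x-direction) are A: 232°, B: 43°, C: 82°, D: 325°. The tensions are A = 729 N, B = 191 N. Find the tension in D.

Resolve: ΣF_x = 729 cos 232° + 191 cos 43° + T_C cos 82° + T_D cos 325° = 0.
        ΣF_y = 729 sin 232° + 191 sin 43° + T_C sin 82° + T_D sin 325° = 0.
The known terms sum to (-309.1, -444.2) N, so 0.1392 T_C + 0.8192 T_D = 309.1 and 0.9903 T_C − 0.5736 T_D = 444.2.
Solving simultaneously: T_C = 607.4 N, T_D = 274.2 N.

T_D ≈ 274 N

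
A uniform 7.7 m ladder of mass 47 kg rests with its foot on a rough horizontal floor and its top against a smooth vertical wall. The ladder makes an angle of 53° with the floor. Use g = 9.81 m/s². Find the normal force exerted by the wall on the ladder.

N_wall ≈ 174 N

Torques about the foot: N_wall · 7.7 sin 53° = 47×9.81×3.85 cos 53° → N_wall = 173.72 N.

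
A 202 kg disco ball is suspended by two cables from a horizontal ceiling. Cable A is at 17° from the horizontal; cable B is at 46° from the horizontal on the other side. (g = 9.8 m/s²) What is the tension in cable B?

T_B ≈ 2120 N

Weight W = 202 × 9.8 = 1980 N acts straight down.
Horizontal: T_A cos 17° = T_B cos 46°  →  T_A = 0.7264 T_B.
Vertical: T_A sin 17° + T_B sin 46° = 1980.
Substituting the horizontal relation into the vertical equation gives 0.9317 T_B = 1980, so T_B = 2125 N.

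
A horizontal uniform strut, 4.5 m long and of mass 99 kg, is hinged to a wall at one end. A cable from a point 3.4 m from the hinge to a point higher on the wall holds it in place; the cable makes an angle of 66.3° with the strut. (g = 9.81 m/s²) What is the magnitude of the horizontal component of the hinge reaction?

Take torques about the hinge: T sin 66.3° · 3.4 = 99×9.81×2.25 = 2185.2 N·m.
So T = 2185.2 / (0.9157 × 3.4) = 701.9 N.
ΣF_x = 0: H_x = T cos 66.3° = 282.13 N.

H_x ≈ 282 N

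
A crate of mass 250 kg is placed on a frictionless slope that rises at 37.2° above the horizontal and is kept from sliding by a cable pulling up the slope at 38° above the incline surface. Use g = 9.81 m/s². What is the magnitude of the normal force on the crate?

N ≈ 795 N

Take axes along and perpendicular to the incline. Weight components: W sin 37.2° = 1483 N down-slope, W cos 37.2° = 1953 N into the surface.
Along incline: T cos 38° = W sin 37.2° → T = 1882 N.
Perpendicular: N = W cos 37.2° − T sin 38° = 795 N.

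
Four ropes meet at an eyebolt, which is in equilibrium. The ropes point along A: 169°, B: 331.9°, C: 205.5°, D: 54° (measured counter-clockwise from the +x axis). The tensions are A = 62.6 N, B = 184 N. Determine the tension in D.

Resolve: ΣF_x = 62.6 cos 169° + 184 cos 331.9° + T_C cos 205.5° + T_D cos 54° = 0.
        ΣF_y = 62.6 sin 169° + 184 sin 331.9° + T_C sin 205.5° + T_D sin 54° = 0.
The known terms sum to (100.9, -74.72) N, so -0.9026 T_C + 0.5878 T_D = -100.9 and -0.4305 T_C + 0.8090 T_D = 74.72.
Solving simultaneously: T_C = 263.1 N, T_D = 232.3 N.

T_D ≈ 232 N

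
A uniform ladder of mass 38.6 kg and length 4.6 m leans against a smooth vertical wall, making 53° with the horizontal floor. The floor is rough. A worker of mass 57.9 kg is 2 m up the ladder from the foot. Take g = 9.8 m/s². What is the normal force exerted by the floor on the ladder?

ΣF_y = 0: N_floor = 38.6×9.8 + 57.9×9.8 = 945.7 N.

N_floor ≈ 946 N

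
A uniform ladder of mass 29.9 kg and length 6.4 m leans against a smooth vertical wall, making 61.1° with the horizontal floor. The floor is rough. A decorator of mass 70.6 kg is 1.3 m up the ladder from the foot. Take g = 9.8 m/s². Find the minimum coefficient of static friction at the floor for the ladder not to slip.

ΣF_y = 0: N_floor = 29.9×9.8 + 70.6×9.8 = 984.9 N.
Torques about the foot: N_wall · 6.4 sin 61.1° = 29.9×9.8×3.2 cos 61.1° + 70.6×9.8×1.3 cos 61.1° → N_wall = 158.46 N.
ΣF_x = 0: f_floor = N_wall = 158.46 N.
μ_min = f_floor / N_floor = 158.46 / 984.9 = 0.1609.

μ_min ≈ 0.161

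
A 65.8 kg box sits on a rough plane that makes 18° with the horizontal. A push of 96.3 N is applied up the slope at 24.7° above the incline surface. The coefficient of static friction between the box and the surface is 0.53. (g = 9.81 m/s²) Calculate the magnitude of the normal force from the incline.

Axes along / perpendicular to the incline. W sin 18° = 199.5 N down-slope; W cos 18° = 613.9 N into the surface.
Perpendicular: N = W cos 18° − P sin 24.7° = 613.9 − 40.24 = 573.7 N.
Along incline: P cos 24.7° + f = W sin 18° (friction acts up-slope) → f = 199.5 − 87.49 = 112 N.
|f| = 112 N ≤ μN = 304 N, so the box is indeed static.

N ≈ 574 N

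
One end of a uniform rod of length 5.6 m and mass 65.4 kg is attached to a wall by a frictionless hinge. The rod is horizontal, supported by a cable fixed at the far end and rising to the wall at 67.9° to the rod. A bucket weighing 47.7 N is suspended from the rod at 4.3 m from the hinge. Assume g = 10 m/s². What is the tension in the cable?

T ≈ 392 N

Take torques about the hinge: T sin 67.9° · 5.6 = 65.4×10×2.8 + 47.7×4.3 = 2036.3 N·m.
So T = 2036.3 / (0.9265 × 5.6) = 392.46 N.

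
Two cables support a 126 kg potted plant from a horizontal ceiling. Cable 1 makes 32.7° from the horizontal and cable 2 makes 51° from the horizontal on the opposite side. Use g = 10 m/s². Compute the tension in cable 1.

T_1 ≈ 798 N

Weight W = 126 × 10 = 1260 N acts straight down.
Horizontal: T_1 cos 32.7° = T_2 cos 51°  →  T_2 = 1.337 T_1.
Vertical: T_1 sin 32.7° + T_2 sin 51° = 1260.
Substituting the horizontal relation into the vertical equation gives 1.579 T_1 = 1260, so T_1 = 797.8 N.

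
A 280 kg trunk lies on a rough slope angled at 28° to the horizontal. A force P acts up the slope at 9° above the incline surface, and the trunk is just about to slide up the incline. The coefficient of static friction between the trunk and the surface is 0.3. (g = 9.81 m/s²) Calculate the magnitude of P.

On the verge of sliding up the incline, friction equals μN and acts down the slope.
Perpendicular: N + P sin 9° = W cos 28° = 2425 N.
Along incline: P cos 9° = W sin 28° + μN  with W sin 28° = 1290 N.
Solving the pair for P and N: P = 1950 N, N = 2120 N (and f = μN = 636.1 N).

P ≈ 1950 N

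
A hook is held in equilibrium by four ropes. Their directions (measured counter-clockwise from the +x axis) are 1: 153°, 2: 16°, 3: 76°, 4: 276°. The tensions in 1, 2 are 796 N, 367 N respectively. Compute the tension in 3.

T_3 ≈ 895 N

Resolve: ΣF_x = 796 cos 153° + 367 cos 16° + T_3 cos 76° + T_4 cos 276° = 0.
        ΣF_y = 796 sin 153° + 367 sin 16° + T_3 sin 76° + T_4 sin 276° = 0.
The known terms sum to (-356.5, 462.5) N, so 0.2419 T_3 + 0.1045 T_4 = 356.5 and 0.9703 T_3 − 0.9945 T_4 = -462.5.
Solving simultaneously: T_3 = 895.1 N, T_4 = 1338 N.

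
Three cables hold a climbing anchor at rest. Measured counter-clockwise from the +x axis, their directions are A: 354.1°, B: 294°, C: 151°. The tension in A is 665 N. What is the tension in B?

Resolve: ΣF_x = 665 cos 354.1° + T_B cos 294° + T_C cos 151° = 0.
        ΣF_y = 665 sin 354.1° + T_B sin 294° + T_C sin 151° = 0.
The known terms sum to (661.5, -68.36) N, so 0.4067 T_B − 0.8746 T_C = -661.5 and -0.9135 T_B + 0.4848 T_C = 68.36.
Solving simultaneously: T_B = 433.5 N, T_C = 957.9 N.

T_B ≈ 434 N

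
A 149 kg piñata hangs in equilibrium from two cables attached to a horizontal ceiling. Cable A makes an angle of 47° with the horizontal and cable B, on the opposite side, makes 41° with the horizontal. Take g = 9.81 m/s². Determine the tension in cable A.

T_A ≈ 1100 N

Weight W = 149 × 9.81 = 1462 N acts straight down.
Horizontal: T_A cos 47° = T_B cos 41°  →  T_B = 0.9037 T_A.
Vertical: T_A sin 47° + T_B sin 41° = 1462.
Substituting the horizontal relation into the vertical equation gives 1.324 T_A = 1462, so T_A = 1104 N.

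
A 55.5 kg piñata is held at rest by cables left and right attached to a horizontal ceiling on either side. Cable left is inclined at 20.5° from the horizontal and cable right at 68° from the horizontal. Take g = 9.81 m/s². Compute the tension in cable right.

Weight W = 55.5 × 9.81 = 544.5 N acts straight down.
Horizontal: T_left cos 20.5° = T_right cos 68°  →  T_left = 0.3999 T_right.
Vertical: T_left sin 20.5° + T_right sin 68° = 544.5.
Substituting the horizontal relation into the vertical equation gives 1.067 T_right = 544.5, so T_right = 510.2 N.

T_right ≈ 510 N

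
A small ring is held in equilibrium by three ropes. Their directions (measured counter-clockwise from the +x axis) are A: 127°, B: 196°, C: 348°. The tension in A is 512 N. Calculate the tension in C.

T_C ≈ 1020 N

Resolve: ΣF_x = 512 cos 127° + T_B cos 196° + T_C cos 348° = 0.
        ΣF_y = 512 sin 127° + T_B sin 196° + T_C sin 348° = 0.
The known terms sum to (-308.1, 408.9) N, so -0.9613 T_B + 0.9781 T_C = 308.1 and -0.2756 T_B − 0.2079 T_C = -408.9.
Solving simultaneously: T_B = 715.5 N, T_C = 1018 N.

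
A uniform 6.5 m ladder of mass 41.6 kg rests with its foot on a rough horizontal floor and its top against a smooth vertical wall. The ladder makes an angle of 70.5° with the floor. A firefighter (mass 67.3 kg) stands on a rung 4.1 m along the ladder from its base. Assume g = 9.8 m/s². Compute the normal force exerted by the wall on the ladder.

Torques about the foot: N_wall · 6.5 sin 70.5° = 41.6×9.8×3.25 cos 70.5° + 67.3×9.8×4.1 cos 70.5° → N_wall = 219.5 N.

N_wall ≈ 220 N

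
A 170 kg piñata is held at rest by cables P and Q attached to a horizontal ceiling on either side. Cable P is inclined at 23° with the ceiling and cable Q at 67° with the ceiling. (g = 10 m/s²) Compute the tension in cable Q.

Weight W = 170 × 10 = 1700 N acts straight down.
Horizontal: T_P cos 23° = T_Q cos 67°  →  T_P = 0.4245 T_Q.
Vertical: T_P sin 23° + T_Q sin 67° = 1700.
Substituting the horizontal relation into the vertical equation gives 1.086 T_Q = 1700, so T_Q = 1565 N.

T_Q ≈ 1560 N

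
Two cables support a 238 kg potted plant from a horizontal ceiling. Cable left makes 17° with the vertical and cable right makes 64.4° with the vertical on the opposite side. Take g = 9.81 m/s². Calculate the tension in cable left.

Angles from the horizontal: cable left is 90° − 17° = 73°, cable right is 90° − 64.4° = 25.6°.
Weight W = 238 × 9.81 = 2335 N acts straight down.
Horizontal: T_left cos 73° = T_right cos 25.6°  →  T_right = 0.3242 T_left.
Vertical: T_left sin 73° + T_right sin 25.6° = 2335.
Substituting the horizontal relation into the vertical equation gives 1.096 T_left = 2335, so T_left = 2130 N.

T_left ≈ 2130 N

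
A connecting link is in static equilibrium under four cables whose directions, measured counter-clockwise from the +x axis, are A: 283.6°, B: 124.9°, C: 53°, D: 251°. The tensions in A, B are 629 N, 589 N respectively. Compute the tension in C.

T_C ≈ 443 N

Resolve: ΣF_x = 629 cos 283.6° + 589 cos 124.9° + T_C cos 53° + T_D cos 251° = 0.
        ΣF_y = 629 sin 283.6° + 589 sin 124.9° + T_C sin 53° + T_D sin 251° = 0.
The known terms sum to (-189.1, -128.3) N, so 0.6018 T_C − 0.3256 T_D = 189.1 and 0.7986 T_C − 0.9455 T_D = 128.3.
Solving simultaneously: T_C = 443.4 N, T_D = 238.8 N.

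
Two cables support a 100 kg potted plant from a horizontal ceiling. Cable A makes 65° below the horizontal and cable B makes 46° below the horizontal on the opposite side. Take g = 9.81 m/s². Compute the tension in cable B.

T_B ≈ 444 N

Weight W = 100 × 9.81 = 981 N acts straight down.
Horizontal: T_A cos 65° = T_B cos 46°  →  T_A = 1.644 T_B.
Vertical: T_A sin 65° + T_B sin 46° = 981.
Substituting the horizontal relation into the vertical equation gives 2.209 T_B = 981, so T_B = 444.1 N.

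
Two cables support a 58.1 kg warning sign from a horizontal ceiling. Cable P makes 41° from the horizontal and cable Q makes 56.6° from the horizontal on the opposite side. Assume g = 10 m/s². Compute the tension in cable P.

Weight W = 58.1 × 10 = 581 N acts straight down.
Horizontal: T_P cos 41° = T_Q cos 56.6°  →  T_Q = 1.371 T_P.
Vertical: T_P sin 41° + T_Q sin 56.6° = 581.
Substituting the horizontal relation into the vertical equation gives 1.801 T_P = 581, so T_P = 322.7 N.

T_P ≈ 323 N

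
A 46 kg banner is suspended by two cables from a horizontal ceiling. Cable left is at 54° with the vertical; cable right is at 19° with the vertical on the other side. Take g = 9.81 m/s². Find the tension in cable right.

Angles from the horizontal: cable left is 90° − 54° = 36°, cable right is 90° − 19° = 71°.
Weight W = 46 × 9.81 = 451.3 N acts straight down.
Horizontal: T_left cos 36° = T_right cos 71°  →  T_left = 0.4024 T_right.
Vertical: T_left sin 36° + T_right sin 71° = 451.3.
Substituting the horizontal relation into the vertical equation gives 1.182 T_right = 451.3, so T_right = 381.8 N.

T_right ≈ 382 N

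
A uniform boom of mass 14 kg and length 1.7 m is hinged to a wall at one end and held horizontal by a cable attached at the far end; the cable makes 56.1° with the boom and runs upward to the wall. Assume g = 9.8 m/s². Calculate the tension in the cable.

Take torques about the hinge: T sin 56.1° · 1.7 = 14×9.8×0.85 = 116.62 N·m.
So T = 116.62 / (0.8300 × 1.7) = 82.649 N.

T ≈ 82.6 N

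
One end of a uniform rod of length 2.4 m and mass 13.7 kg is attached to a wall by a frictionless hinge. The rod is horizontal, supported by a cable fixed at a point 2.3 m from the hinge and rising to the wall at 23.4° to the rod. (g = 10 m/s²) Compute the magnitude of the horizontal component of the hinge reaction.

Take torques about the hinge: T sin 23.4° · 2.3 = 13.7×10×1.2 = 164.4 N·m.
So T = 164.4 / (0.3971 × 2.3) = 179.98 N.
ΣF_x = 0: H_x = T cos 23.4° = 165.18 N.

H_x ≈ 165 N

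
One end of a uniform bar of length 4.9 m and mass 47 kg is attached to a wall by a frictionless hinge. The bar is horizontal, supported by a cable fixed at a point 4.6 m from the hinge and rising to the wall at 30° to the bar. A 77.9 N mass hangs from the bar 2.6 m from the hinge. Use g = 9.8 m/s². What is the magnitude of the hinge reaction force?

Take torques about the hinge: T sin 30° · 4.6 = 47×9.8×2.45 + 77.9×2.6 = 1331 N·m.
So T = 1331 / (0.5000 × 4.6) = 578.7 N.
ΣF_x = 0: H_x = T cos 30° = 501.17 N.
ΣF_y = 0: H_y = (47×9.8 + 77.9) − T sin 30° = 538.5 − 289.35 = 249.15 N.
|H| = √(H_x² + H_y²) = √((501.17)² + (249.15)²) = 559.68 N.

|H| ≈ 560 N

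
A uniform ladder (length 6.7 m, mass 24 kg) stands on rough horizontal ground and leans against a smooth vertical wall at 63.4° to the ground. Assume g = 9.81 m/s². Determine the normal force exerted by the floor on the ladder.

ΣF_y = 0: N_floor = 24×9.81 = 235.44 N.

N_floor ≈ 235 N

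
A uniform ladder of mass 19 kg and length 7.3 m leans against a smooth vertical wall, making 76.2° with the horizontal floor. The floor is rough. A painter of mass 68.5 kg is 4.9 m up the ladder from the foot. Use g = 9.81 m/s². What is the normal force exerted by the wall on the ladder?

Torques about the foot: N_wall · 7.3 sin 76.2° = 19×9.81×3.65 cos 76.2° + 68.5×9.81×4.9 cos 76.2° → N_wall = 133.68 N.

N_wall ≈ 134 N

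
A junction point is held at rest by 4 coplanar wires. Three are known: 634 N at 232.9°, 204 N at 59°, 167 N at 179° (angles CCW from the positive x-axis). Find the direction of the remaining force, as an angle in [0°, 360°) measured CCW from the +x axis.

Sum the known components: ΣF_x = -444.3 N, ΣF_y = -327.9 N.
For equilibrium the remaining force must supply (−ΣF_x, −ΣF_y) = (444.3, 327.9) N.
Magnitude = √((444.3)² + (327.9)²) = 552.2 N; direction = atan2(327.9, 444.3) = 36.4°.

θ ≈ 36.4°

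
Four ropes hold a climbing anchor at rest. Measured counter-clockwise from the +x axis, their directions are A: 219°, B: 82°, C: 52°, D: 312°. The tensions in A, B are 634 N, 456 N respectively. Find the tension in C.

T_C ≈ 288 N

Resolve: ΣF_x = 634 cos 219° + 456 cos 82° + T_C cos 52° + T_D cos 312° = 0.
        ΣF_y = 634 sin 219° + 456 sin 82° + T_C sin 52° + T_D sin 312° = 0.
The known terms sum to (-429.2, 52.57) N, so 0.6157 T_C + 0.6691 T_D = 429.2 and 0.7880 T_C − 0.7431 T_D = -52.57.
Solving simultaneously: T_C = 288.2 N, T_D = 376.3 N.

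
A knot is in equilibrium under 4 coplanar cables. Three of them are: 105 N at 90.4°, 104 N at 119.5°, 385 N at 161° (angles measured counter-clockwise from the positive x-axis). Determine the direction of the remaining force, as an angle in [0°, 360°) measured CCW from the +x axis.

Sum the known components: ΣF_x = -416 N, ΣF_y = 320.9 N.
For equilibrium the remaining force must supply (−ΣF_x, −ΣF_y) = (416, -320.9) N.
Magnitude = √((416)² + (-320.9)²) = 525.3 N; direction = atan2(-320.9, 416) = 322.4°.

θ ≈ 322°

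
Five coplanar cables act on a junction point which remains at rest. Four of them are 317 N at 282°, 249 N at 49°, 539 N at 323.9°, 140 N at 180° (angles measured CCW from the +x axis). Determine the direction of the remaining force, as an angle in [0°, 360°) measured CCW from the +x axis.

Sum the known components: ΣF_x = 524.8 N, ΣF_y = -439.7 N.
For equilibrium the remaining force must supply (−ΣF_x, −ΣF_y) = (-524.8, 439.7) N.
Magnitude = √((-524.8)² + (439.7)²) = 684.7 N; direction = atan2(439.7, -524.8) = 140.0°.

θ ≈ 140°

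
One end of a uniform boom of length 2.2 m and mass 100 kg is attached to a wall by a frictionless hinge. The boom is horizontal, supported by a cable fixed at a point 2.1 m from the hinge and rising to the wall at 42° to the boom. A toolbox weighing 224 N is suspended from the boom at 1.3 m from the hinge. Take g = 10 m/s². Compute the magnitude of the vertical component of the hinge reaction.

Take torques about the hinge: T sin 42° · 2.1 = 100×10×1.1 + 224×1.3 = 1391.2 N·m.
So T = 1391.2 / (0.6691 × 2.1) = 990.06 N.
ΣF_y = 0: H_y = (100×10 + 224) − T sin 42° = 1224 − 662.48 = 561.52 N.

|H_y| ≈ 562 N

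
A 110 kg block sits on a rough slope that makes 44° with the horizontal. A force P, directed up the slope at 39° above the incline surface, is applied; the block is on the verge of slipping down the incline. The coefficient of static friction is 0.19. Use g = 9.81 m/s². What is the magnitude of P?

On the verge of sliding down the incline, friction equals μN and acts up the slope.
Perpendicular: N + P sin 39° = W cos 44° = 776.2 N.
Along incline: P cos 39° + μN = W sin 44° with W sin 44° = 749.6 N.
Solving the pair for P and N: P = 915.7 N, N = 200 N (and f = μN = 38 N).

P ≈ 916 N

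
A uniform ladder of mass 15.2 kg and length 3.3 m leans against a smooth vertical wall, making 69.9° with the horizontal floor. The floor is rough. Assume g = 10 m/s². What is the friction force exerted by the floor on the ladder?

Torques about the foot: N_wall · 3.3 sin 69.9° = 15.2×10×1.65 cos 69.9° → N_wall = 27.812 N.
ΣF_x = 0: f_floor = N_wall = 27.812 N.

f ≈ 27.8 N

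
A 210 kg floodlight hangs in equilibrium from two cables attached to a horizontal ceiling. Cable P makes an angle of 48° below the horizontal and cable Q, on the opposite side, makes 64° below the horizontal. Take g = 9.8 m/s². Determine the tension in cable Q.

T_Q ≈ 1490 N

Weight W = 210 × 9.8 = 2058 N acts straight down.
Horizontal: T_P cos 48° = T_Q cos 64°  →  T_P = 0.6551 T_Q.
Vertical: T_P sin 48° + T_Q sin 64° = 2058.
Substituting the horizontal relation into the vertical equation gives 1.386 T_Q = 2058, so T_Q = 1485 N.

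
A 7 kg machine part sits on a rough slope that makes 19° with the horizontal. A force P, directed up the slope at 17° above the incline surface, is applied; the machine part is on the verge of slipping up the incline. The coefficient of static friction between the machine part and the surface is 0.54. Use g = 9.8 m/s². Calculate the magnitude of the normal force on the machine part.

N ≈ 49.8 N

On the verge of sliding up the incline, friction equals μN and acts down the slope.
Perpendicular: N + P sin 17° = W cos 19° = 64.86 N.
Along incline: P cos 17° = W sin 19° + μN  with W sin 19° = 22.33 N.
Solving the pair for P and N: P = 51.48 N, N = 49.81 N (and f = μN = 26.9 N).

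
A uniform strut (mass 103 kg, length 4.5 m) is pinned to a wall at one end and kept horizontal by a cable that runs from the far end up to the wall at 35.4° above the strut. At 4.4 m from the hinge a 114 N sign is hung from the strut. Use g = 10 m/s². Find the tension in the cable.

Take torques about the hinge: T sin 35.4° · 4.5 = 103×10×2.25 + 114×4.4 = 2819.1 N·m.
So T = 2819.1 / (0.5793 × 4.5) = 1081.5 N.

T ≈ 1080 N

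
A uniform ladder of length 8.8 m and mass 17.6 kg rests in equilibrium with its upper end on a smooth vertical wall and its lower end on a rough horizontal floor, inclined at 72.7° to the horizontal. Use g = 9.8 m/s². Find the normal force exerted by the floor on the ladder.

ΣF_y = 0: N_floor = 17.6×9.8 = 172.48 N.

N_floor ≈ 172 N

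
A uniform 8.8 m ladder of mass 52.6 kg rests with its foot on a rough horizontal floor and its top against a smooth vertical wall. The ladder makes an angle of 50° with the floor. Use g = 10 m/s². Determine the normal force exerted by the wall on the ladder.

N_wall ≈ 221 N

Torques about the foot: N_wall · 8.8 sin 50° = 52.6×10×4.4 cos 50° → N_wall = 220.68 N.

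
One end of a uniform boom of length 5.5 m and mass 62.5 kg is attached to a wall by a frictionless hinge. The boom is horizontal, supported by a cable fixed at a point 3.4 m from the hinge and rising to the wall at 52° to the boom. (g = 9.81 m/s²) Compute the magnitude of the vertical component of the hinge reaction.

Take torques about the hinge: T sin 52° · 3.4 = 62.5×9.81×2.75 = 1686.1 N·m.
So T = 1686.1 / (0.7880 × 3.4) = 629.32 N.
ΣF_y = 0: H_y = (62.5×9.81) − T sin 52° = 613.12 − 495.91 = 117.22 N.

|H_y| ≈ 117 N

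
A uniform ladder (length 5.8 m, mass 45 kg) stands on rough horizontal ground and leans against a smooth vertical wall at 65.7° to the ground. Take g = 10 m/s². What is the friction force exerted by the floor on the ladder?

f ≈ 102 N

Torques about the foot: N_wall · 5.8 sin 65.7° = 45×10×2.9 cos 65.7° → N_wall = 101.59 N.
ΣF_x = 0: f_floor = N_wall = 101.59 N.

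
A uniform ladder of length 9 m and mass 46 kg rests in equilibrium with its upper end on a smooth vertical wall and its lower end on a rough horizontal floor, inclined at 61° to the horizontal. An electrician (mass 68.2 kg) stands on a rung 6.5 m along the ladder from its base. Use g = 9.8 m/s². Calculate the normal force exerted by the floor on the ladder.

ΣF_y = 0: N_floor = 46×9.8 + 68.2×9.8 = 1119.2 N.

N_floor ≈ 1120 N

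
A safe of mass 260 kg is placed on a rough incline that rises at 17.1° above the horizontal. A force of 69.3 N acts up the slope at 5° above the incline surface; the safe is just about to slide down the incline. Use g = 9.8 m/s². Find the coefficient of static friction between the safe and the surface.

μ ≈ 0.280

On the verge of sliding down the incline, friction is at its maximum μN and acts up the slope.
Perpendicular to incline: N = W cos 17.1° − P sin 5° = 2435 − 6.04 = 2429 N.
Along incline: P cos 5° + μN = W sin 17.1° → μ = (W sin 17.1° − P cos 5°) / N = 0.28.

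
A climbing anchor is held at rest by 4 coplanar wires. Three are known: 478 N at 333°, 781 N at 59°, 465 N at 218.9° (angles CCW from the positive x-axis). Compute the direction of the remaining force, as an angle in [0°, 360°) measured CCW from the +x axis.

θ ≈ 199°

Sum the known components: ΣF_x = 466.3 N, ΣF_y = 160.4 N.
For equilibrium the remaining force must supply (−ΣF_x, −ΣF_y) = (-466.3, -160.4) N.
Magnitude = √((-466.3)² + (-160.4)²) = 493.1 N; direction = atan2(-160.4, -466.3) = 199.0°.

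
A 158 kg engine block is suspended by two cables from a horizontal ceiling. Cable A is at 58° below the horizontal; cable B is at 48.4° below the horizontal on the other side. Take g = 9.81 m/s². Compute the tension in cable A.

T_A ≈ 1070 N

Weight W = 158 × 9.81 = 1550 N acts straight down.
Horizontal: T_A cos 58° = T_B cos 48.4°  →  T_B = 0.7982 T_A.
Vertical: T_A sin 58° + T_B sin 48.4° = 1550.
Substituting the horizontal relation into the vertical equation gives 1.445 T_A = 1550, so T_A = 1073 N.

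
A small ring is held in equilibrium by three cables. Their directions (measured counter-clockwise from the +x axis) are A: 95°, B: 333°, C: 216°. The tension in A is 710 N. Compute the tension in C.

Resolve: ΣF_x = 710 cos 95° + T_B cos 333° + T_C cos 216° = 0.
        ΣF_y = 710 sin 95° + T_B sin 333° + T_C sin 216° = 0.
The known terms sum to (-61.88, 707.3) N, so 0.8910 T_B − 0.8090 T_C = 61.88 and -0.4540 T_B − 0.5878 T_C = -707.3.
Solving simultaneously: T_B = 683 N, T_C = 675.8 N.

T_C ≈ 676 N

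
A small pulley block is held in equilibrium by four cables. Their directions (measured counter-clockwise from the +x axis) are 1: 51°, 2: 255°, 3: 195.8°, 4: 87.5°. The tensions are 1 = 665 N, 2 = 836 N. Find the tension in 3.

Resolve: ΣF_x = 665 cos 51° + 836 cos 255° + T_3 cos 195.8° + T_4 cos 87.5° = 0.
        ΣF_y = 665 sin 51° + 836 sin 255° + T_3 sin 195.8° + T_4 sin 87.5° = 0.
The known terms sum to (202.1, -290.7) N, so -0.9622 T_3 + 0.0436 T_4 = -202.1 and -0.2723 T_3 + 0.9990 T_4 = 290.7.
Solving simultaneously: T_3 = 226 N, T_4 = 352.6 N.

T_3 ≈ 226 N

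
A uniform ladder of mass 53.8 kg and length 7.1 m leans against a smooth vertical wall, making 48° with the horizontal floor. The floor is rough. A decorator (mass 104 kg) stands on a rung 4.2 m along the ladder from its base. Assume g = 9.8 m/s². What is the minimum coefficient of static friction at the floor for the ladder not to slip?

μ_min ≈ 0.505

ΣF_y = 0: N_floor = 53.8×9.8 + 104×9.8 = 1546.4 N.
Torques about the foot: N_wall · 7.1 sin 48° = 53.8×9.8×3.55 cos 48° + 104×9.8×4.2 cos 48° → N_wall = 780.22 N.
ΣF_x = 0: f_floor = N_wall = 780.22 N.
μ_min = f_floor / N_floor = 780.22 / 1546.4 = 0.5045.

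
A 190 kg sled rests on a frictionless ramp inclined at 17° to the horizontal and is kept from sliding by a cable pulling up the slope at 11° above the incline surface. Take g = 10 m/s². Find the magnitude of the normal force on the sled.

Take axes along and perpendicular to the incline. Weight components: W sin 17° = 555.5 N down-slope, W cos 17° = 1817 N into the surface.
Along incline: T cos 11° = W sin 17° → T = 565.9 N.
Perpendicular: N = W cos 17° − T sin 11° = 1709 N.

N ≈ 1710 N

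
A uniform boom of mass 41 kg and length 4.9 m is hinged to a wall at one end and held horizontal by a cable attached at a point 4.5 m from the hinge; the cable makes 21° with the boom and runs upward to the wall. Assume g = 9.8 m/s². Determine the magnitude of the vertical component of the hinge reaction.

Take torques about the hinge: T sin 21° · 4.5 = 41×9.8×2.45 = 984.41 N·m.
So T = 984.41 / (0.3584 × 4.5) = 610.43 N.
ΣF_y = 0: H_y = (41×9.8) − T sin 21° = 401.8 − 218.76 = 183.04 N.

|H_y| ≈ 183 N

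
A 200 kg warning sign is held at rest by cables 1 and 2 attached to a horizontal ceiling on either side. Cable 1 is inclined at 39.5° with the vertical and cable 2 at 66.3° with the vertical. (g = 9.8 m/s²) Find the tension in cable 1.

Angles from the horizontal: cable 1 is 90° − 39.5° = 50.5°, cable 2 is 90° − 66.3° = 23.7°.
Weight W = 200 × 9.8 = 1960 N acts straight down.
Horizontal: T_1 cos 50.5° = T_2 cos 23.7°  →  T_2 = 0.6947 T_1.
Vertical: T_1 sin 50.5° + T_2 sin 23.7° = 1960.
Substituting the horizontal relation into the vertical equation gives 1.051 T_1 = 1960, so T_1 = 1865 N.

T_1 ≈ 1870 N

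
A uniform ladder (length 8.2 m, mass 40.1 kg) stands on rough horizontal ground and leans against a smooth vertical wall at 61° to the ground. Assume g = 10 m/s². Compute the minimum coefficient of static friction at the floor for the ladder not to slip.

ΣF_y = 0: N_floor = 40.1×10 = 401 N.
Torques about the foot: N_wall · 8.2 sin 61° = 40.1×10×4.1 cos 61° → N_wall = 111.14 N.
ΣF_x = 0: f_floor = N_wall = 111.14 N.
μ_min = f_floor / N_floor = 111.14 / 401 = 0.2772.

μ_min ≈ 0.277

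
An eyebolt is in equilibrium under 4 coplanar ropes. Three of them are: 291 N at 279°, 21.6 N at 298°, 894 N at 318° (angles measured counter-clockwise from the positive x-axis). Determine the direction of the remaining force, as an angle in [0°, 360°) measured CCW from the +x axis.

θ ≈ 129°

Sum the known components: ΣF_x = 720 N, ΣF_y = -904.7 N.
For equilibrium the remaining force must supply (−ΣF_x, −ΣF_y) = (-720, 904.7) N.
Magnitude = √((-720)² + (904.7)²) = 1156 N; direction = atan2(904.7, -720) = 128.5°.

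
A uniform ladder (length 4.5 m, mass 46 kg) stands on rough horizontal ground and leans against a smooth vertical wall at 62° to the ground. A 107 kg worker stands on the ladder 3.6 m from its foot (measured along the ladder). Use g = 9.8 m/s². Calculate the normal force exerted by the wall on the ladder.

N_wall ≈ 566 N

Torques about the foot: N_wall · 4.5 sin 62° = 46×9.8×2.25 cos 62° + 107×9.8×3.6 cos 62° → N_wall = 565.89 N.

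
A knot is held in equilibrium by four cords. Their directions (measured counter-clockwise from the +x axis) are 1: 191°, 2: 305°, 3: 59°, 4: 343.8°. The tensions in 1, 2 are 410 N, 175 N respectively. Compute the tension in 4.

T_4 ≈ 150 N

Resolve: ΣF_x = 410 cos 191° + 175 cos 305° + T_3 cos 59° + T_4 cos 343.8° = 0.
        ΣF_y = 410 sin 191° + 175 sin 305° + T_3 sin 59° + T_4 sin 343.8° = 0.
The known terms sum to (-302.1, -221.6) N, so 0.5150 T_3 + 0.9603 T_4 = 302.1 and 0.8572 T_3 − 0.2790 T_4 = 221.6.
Solving simultaneously: T_3 = 307.3 N, T_4 = 149.8 N.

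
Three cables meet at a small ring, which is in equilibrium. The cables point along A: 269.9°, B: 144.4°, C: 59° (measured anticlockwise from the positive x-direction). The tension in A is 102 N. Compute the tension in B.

Resolve: ΣF_x = 102 cos 269.9° + T_B cos 144.4° + T_C cos 59° = 0.
        ΣF_y = 102 sin 269.9° + T_B sin 144.4° + T_C sin 59° = 0.
The known terms sum to (-0.178, -102) N, so -0.8131 T_B + 0.5150 T_C = 0.178 and 0.5821 T_B + 0.8572 T_C = 102.
Solving simultaneously: T_B = 52.55 N, T_C = 83.31 N.

T_B ≈ 52.6 N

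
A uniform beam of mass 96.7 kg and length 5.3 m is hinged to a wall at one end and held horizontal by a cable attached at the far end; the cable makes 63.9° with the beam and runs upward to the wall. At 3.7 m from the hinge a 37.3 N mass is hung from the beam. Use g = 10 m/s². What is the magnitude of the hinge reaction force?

Take torques about the hinge: T sin 63.9° · 5.3 = 96.7×10×2.65 + 37.3×3.7 = 2700.6 N·m.
So T = 2700.6 / (0.8980 × 5.3) = 567.4 N.
ΣF_x = 0: H_x = T cos 63.9° = 249.62 N.
ΣF_y = 0: H_y = (96.7×10 + 37.3) − T sin 63.9° = 1004.3 − 509.54 = 494.76 N.
|H| = √(H_x² + H_y²) = √((249.62)² + (494.76)²) = 554.16 N.

|H| ≈ 554 N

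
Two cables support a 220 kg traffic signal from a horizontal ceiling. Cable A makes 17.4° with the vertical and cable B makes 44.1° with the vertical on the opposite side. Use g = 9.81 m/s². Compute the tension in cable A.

T_A ≈ 1710 N

Angles from the horizontal: cable A is 90° − 17.4° = 72.6°, cable B is 90° − 44.1° = 45.9°.
Weight W = 220 × 9.81 = 2158 N acts straight down.
Horizontal: T_A cos 72.6° = T_B cos 45.9°  →  T_B = 0.4297 T_A.
Vertical: T_A sin 72.6° + T_B sin 45.9° = 2158.
Substituting the horizontal relation into the vertical equation gives 1.263 T_A = 2158, so T_A = 1709 N.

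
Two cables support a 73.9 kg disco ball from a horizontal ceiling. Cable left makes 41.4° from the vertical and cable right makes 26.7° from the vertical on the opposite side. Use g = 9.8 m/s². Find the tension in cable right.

Angles from the horizontal: cable left is 90° − 41.4° = 48.6°, cable right is 90° − 26.7° = 63.3°.
Weight W = 73.9 × 9.8 = 724.2 N acts straight down.
Horizontal: T_left cos 48.6° = T_right cos 63.3°  →  T_left = 0.6794 T_right.
Vertical: T_left sin 48.6° + T_right sin 63.3° = 724.2.
Substituting the horizontal relation into the vertical equation gives 1.403 T_right = 724.2, so T_right = 516.2 N.

T_right ≈ 516 N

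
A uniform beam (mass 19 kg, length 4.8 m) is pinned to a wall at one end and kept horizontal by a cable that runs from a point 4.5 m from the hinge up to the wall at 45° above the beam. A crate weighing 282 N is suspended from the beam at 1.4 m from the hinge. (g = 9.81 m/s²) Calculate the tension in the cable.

T ≈ 265 N

Take torques about the hinge: T sin 45° · 4.5 = 19×9.81×2.4 + 282×1.4 = 842.14 N·m.
So T = 842.14 / (0.7071 × 4.5) = 264.66 N.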